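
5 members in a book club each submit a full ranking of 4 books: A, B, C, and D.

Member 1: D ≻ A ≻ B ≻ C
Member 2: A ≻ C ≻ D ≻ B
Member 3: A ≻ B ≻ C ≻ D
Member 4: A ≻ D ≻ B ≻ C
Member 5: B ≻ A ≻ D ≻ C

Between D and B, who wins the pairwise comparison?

Ballots ranking D above B: 3.
Ballots ranking B above D: 2.
D wins the head-to-head, 3–2.

D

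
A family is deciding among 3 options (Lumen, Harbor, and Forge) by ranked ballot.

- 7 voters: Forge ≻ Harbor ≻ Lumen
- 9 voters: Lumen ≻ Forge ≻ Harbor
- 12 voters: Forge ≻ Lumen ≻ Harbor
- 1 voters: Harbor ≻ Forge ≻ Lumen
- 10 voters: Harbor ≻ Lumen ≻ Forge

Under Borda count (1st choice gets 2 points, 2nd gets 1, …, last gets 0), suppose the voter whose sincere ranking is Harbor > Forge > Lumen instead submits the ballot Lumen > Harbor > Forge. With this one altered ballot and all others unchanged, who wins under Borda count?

Forge

Borda totals with the altered ballot: Lumen 42, Harbor 28, Forge 47.
The winner is unchanged: still Forge.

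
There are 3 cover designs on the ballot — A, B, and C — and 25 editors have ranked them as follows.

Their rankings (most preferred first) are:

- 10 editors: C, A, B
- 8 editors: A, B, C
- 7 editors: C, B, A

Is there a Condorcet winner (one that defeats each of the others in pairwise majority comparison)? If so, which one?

Head-to-head results (25 voters total):
A vs B: A wins 18–7.
A vs C: C wins 17–8.
B vs C: C wins 17–8.
C beats each rival — A (17–8), B (17–8) — so C is the Condorcet winner.

C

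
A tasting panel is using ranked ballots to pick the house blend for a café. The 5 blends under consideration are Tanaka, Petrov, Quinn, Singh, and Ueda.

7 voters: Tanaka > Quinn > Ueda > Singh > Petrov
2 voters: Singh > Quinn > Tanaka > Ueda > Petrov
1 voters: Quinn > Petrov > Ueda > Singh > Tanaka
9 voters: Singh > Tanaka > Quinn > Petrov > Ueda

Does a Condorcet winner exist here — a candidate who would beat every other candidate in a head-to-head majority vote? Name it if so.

Head-to-head results (19 voters total):
Tanaka vs Petrov: Tanaka wins 18–1.
Tanaka vs Quinn: Tanaka wins 16–3.
Tanaka vs Singh: Singh wins 12–7.
Tanaka vs Ueda: Tanaka wins 18–1.
Petrov vs Quinn: Quinn wins 19–0.
Petrov vs Singh: Singh wins 18–1.
Petrov vs Ueda: Petrov wins 10–9.
Quinn vs Singh: Singh wins 11–8.
Quinn vs Ueda: Quinn wins 19–0.
Singh vs Ueda: Singh wins 11–8.
Singh beats each rival — Tanaka (12–7), Petrov (18–1), Quinn (11–8), Ueda (11–8) — so Singh is the Condorcet winner.

Singh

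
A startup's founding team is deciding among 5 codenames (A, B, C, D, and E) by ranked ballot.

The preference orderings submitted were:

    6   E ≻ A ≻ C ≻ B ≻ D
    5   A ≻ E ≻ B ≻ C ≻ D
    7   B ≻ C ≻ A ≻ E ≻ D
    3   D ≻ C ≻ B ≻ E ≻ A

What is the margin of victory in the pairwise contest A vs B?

Ballots ranking A above B: 6+5 = 11.
Ballots ranking B above A: 7+3 = 10.
A wins 11–10, a margin of 1.

1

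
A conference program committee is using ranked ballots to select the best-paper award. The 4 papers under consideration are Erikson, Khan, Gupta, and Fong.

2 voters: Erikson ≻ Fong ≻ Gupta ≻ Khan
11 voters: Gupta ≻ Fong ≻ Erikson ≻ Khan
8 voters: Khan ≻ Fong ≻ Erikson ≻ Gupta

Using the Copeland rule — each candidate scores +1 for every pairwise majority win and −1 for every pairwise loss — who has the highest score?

Gupta

Pairwise results:
  Erikson vs Khan: Erikson wins 13–8.
  Erikson vs Gupta: Gupta wins 11–10.
  Erikson vs Fong: Fong wins 19–2.
  Khan vs Gupta: Gupta wins 13–8.
  Khan vs Fong: Fong wins 13–8.
  Gupta vs Fong: Gupta wins 11–10.
Copeland scores (wins − losses):
  Erikson: 1 − 2 = -1
  Khan: 0 − 3 = -3
  Gupta: 3 − 0 = 3
  Fong: 2 − 1 = 1
Gupta has the best Copeland score.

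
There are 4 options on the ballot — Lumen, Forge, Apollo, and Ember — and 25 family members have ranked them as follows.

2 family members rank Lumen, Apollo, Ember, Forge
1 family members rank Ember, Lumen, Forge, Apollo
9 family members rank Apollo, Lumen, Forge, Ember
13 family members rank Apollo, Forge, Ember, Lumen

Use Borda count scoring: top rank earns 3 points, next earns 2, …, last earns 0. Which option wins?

Apollo

Borda scores:
  Lumen: 2·3 + 2 + 9·2 + 13·0 = 26
  Forge: 2·0 + 1 + 9·1 + 13·2 = 36
  Apollo: 2·2 + 0 + 9·3 + 13·3 = 70
  Ember: 2·1 + 3 + 9·0 + 13·1 = 18
Apollo has the highest total.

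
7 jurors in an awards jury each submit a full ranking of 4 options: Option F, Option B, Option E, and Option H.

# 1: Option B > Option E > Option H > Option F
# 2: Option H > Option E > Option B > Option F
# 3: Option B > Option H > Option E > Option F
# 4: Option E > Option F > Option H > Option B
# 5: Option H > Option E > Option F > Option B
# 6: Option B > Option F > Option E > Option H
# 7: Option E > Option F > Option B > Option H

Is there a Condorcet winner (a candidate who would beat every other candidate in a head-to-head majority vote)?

Head-to-head results (7 voters total):
Option F vs Option B: Option B wins 4–3.
Option F vs Option E: Option E wins 6–1.
Option F vs Option H: Option H wins 4–3.
Option B vs Option E: Option E wins 4–3.
Option B vs Option H: Option B wins 4–3.
Option E vs Option H: Option E wins 4–3.
Option E beats each rival — Option F (6–1), Option B (4–3), Option H (4–3) — so Option E is the Condorcet winner.

Yes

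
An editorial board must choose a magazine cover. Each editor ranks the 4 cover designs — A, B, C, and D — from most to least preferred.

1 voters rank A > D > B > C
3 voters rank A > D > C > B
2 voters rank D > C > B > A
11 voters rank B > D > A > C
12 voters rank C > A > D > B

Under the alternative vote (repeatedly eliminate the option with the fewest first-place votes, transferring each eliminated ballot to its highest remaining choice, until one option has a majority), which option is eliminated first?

Round 1: C 12, B 11, A 4, D 2. D has the fewest and is eliminated.
Round 2: C 14, B 11, A 4. A has the fewest and is eliminated.
Round 3: C 17, B 12. C has a majority.

D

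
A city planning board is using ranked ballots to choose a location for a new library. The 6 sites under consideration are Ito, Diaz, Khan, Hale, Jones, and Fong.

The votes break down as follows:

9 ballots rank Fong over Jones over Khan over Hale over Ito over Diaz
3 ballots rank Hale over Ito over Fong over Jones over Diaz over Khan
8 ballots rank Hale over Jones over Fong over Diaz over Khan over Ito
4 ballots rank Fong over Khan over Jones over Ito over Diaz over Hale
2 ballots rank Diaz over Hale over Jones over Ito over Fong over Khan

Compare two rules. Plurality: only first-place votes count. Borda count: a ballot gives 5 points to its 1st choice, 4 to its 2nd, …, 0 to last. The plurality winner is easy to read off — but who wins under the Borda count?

Plurality first-place counts: Ito 0, Diaz 2, Khan 0, Hale 11, Jones 0, Fong 13 → Fong.
Borda totals: Ito 33, Diaz 33, Khan 51, Hale 81, Jones 92, Fong 100 → Fong.

Fong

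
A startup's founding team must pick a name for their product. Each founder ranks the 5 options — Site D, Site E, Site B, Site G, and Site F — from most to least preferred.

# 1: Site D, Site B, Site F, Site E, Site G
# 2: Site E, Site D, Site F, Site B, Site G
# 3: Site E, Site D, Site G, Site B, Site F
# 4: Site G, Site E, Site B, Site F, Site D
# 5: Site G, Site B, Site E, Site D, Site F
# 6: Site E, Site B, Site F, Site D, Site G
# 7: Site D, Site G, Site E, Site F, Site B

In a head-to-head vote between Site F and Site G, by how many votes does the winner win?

1

Ballots ranking Site F above Site G: 3.
Ballots ranking Site G above Site F: 4.
Site G wins 4–3, a margin of 1.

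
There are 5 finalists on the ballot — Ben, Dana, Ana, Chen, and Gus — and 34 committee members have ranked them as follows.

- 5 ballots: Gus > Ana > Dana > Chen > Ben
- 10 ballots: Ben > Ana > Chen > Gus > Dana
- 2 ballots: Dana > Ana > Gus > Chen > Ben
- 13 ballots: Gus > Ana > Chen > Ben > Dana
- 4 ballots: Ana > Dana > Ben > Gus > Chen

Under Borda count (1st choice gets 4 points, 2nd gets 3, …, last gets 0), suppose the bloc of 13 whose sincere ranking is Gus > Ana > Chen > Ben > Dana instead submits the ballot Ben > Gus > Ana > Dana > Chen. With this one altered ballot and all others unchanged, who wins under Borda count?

Ben

Borda totals with the altered ballot: Ben 100, Dana 43, Ana 93, Chen 27, Gus 77.
The switch changes the winner from Ana to Ben.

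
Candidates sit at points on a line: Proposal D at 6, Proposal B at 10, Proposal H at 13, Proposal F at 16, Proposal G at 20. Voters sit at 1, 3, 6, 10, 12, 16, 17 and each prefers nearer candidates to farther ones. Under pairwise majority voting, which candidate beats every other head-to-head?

With single-peaked preferences on a line, the Condorcet winner is the candidate closest to the median voter.
The median voter (position 10) is closest to Proposal B at 10.
Check: Proposal B vs Proposal D — voters closer to Proposal B: 4 of 7.

Proposal B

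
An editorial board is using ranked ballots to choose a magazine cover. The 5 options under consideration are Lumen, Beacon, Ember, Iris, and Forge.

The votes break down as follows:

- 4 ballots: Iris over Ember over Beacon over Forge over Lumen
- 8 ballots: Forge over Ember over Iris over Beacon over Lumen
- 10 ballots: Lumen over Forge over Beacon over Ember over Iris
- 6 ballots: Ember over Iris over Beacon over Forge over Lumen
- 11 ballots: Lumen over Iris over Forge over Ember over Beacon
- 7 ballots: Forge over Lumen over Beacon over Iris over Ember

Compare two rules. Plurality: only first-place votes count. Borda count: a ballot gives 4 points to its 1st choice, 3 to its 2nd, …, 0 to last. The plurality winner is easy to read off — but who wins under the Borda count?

Plurality first-place counts: Lumen 21, Beacon 0, Ember 6, Iris 4, Forge 15 → Lumen.
Borda totals: Lumen 105, Beacon 62, Ember 81, Iris 90, Forge 122 → Forge.

Forge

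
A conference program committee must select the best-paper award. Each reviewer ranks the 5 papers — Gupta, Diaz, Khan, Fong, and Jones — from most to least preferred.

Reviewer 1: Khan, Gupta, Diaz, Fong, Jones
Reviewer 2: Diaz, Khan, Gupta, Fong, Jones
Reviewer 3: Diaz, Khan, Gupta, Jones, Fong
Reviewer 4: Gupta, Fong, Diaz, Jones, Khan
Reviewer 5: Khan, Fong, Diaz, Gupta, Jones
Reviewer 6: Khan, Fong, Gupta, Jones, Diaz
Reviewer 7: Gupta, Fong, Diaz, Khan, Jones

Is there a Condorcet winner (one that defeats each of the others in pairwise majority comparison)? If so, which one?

Head-to-head results (7 voters total):
Gupta vs Diaz: Gupta wins 4–3.
Gupta vs Khan: Khan wins 5–2.
Gupta vs Fong: Gupta wins 5–2.
Gupta vs Jones: Gupta wins 7–0.
Diaz vs Khan: Diaz wins 4–3.
Diaz vs Fong: Fong wins 4–3.
Diaz vs Jones: Diaz wins 6–1.
Khan vs Fong: Khan wins 5–2.
Khan vs Jones: Khan wins 6–1.
Fong vs Jones: Fong wins 6–1.
No candidate beats all others: Gupta beats Diaz beats Khan beats Gupta, a majority cycle.

None — there is no Condorcet winner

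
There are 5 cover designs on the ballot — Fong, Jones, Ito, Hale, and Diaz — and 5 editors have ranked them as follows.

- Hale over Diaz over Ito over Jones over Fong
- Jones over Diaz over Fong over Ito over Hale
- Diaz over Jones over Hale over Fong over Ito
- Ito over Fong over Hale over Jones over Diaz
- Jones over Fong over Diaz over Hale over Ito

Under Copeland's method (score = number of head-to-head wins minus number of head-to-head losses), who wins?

Pairwise results:
  Fong vs Jones: Jones wins 4–1.
  Fong vs Ito: Fong wins 3–2.
  Fong vs Hale: Fong wins 3–2.
  Fong vs Diaz: Diaz wins 3–2.
  Jones vs Ito: Jones wins 3–2.
  Jones vs Hale: Jones wins 3–2.
  Jones vs Diaz: Jones wins 3–2.
  Ito vs Hale: Hale wins 3–2.
  Ito vs Diaz: Diaz wins 4–1.
  Hale vs Diaz: Diaz wins 3–2.
Copeland scores (wins − losses):
  Fong: 2 − 2 = 0
  Jones: 4 − 0 = 4
  Ito: 0 − 4 = -4
  Hale: 1 − 3 = -2
  Diaz: 3 − 1 = 2
Jones has the best Copeland score.

Jones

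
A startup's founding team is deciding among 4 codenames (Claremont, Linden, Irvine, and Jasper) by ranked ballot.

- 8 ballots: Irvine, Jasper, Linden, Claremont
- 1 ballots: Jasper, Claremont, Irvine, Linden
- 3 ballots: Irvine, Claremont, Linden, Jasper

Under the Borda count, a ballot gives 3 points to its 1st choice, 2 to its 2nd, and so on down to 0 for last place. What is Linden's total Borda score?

11

Borda scores:
  Claremont: 8·0 + 2 + 3·2 = 8
  Linden: 8·1 + 0 + 3·1 = 11
  Irvine: 8·3 + 1 + 3·3 = 34
  Jasper: 8·2 + 3 + 3·0 = 19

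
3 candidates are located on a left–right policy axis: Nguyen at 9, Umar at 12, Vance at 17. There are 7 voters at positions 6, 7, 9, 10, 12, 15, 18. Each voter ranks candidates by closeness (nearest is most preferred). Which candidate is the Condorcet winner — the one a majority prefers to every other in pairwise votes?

Nguyen

With single-peaked preferences on a line, the Condorcet winner is the candidate closest to the median voter.
The median voter (position 10) is closest to Nguyen at 9.
Check: Nguyen vs Vance — voters closer to Nguyen: 5 of 7.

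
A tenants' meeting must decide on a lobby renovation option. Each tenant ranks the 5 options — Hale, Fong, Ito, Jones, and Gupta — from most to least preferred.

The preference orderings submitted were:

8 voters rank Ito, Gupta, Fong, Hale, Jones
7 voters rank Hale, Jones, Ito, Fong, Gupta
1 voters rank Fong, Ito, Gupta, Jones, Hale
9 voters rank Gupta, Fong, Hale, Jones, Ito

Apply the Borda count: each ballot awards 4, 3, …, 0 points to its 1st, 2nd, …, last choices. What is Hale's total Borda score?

Borda scores:
  Hale: 8·1 + 7·4 + 0 + 9·2 = 54
  Fong: 8·2 + 7·1 + 4 + 9·3 = 54
  Ito: 8·4 + 7·2 + 3 + 9·0 = 49
  Jones: 8·0 + 7·3 + 1 + 9·1 = 31
  Gupta: 8·3 + 7·0 + 2 + 9·4 = 62

54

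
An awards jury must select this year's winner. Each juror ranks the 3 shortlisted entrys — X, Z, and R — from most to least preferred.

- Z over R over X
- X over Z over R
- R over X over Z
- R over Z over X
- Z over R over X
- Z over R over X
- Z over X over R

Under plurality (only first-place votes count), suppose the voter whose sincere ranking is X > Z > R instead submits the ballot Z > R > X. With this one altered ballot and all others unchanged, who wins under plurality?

Z

First-place totals with the altered ballot: X 0, Z 5, R 2.
The winner is unchanged: still Z.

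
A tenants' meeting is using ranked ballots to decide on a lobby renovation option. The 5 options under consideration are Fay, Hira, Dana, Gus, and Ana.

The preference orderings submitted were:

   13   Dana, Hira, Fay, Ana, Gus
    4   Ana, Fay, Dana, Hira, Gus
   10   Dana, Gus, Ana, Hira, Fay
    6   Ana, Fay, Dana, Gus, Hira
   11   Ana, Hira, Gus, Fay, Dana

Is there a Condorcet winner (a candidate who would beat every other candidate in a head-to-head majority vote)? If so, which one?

Dana

Head-to-head results (44 voters total):
Fay vs Hira: Hira wins 34–10.
Fay vs Dana: Dana wins 23–21.
Fay vs Gus: Fay wins 23–21.
Fay vs Ana: Ana wins 31–13.
Hira vs Dana: Dana wins 33–11.
Hira vs Gus: Hira wins 28–16.
Hira vs Ana: Ana wins 31–13.
Dana vs Gus: Dana wins 33–11.
Dana vs Ana: Dana wins 23–21.
Gus vs Ana: Ana wins 34–10.
Dana beats each rival — Fay (23–21), Hira (33–11), Gus (33–11), Ana (23–21) — so Dana is the Condorcet winner.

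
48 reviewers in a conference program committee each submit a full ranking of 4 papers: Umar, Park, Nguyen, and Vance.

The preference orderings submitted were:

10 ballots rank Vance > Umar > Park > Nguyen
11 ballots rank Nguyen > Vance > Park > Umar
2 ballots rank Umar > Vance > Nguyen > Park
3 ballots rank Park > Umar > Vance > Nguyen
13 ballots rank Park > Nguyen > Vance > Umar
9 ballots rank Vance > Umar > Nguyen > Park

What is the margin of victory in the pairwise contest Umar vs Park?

Ballots ranking Umar above Park: 10+2+9 = 21.
Ballots ranking Park above Umar: 11+3+13 = 27.
Park wins 27–21, a margin of 6.

6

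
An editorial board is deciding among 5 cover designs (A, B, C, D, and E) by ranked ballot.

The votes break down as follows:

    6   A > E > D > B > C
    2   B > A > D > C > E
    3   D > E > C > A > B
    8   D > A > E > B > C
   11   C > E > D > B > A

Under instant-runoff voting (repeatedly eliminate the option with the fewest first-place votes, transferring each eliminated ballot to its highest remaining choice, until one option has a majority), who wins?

Round 1: C 11, D 11, A 6, B 2, E 0. E has the fewest and is eliminated.
Round 2: C 11, D 11, A 6, B 2. B has the fewest and is eliminated.
Round 3: C 11, D 11, A 8. A has the fewest and is eliminated.
Round 4: D 19, C 11. D has a majority.

D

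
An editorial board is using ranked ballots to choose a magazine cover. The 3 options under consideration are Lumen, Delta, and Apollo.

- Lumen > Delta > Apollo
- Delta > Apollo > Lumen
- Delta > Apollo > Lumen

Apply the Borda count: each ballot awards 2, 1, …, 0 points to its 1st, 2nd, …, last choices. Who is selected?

Borda scores:
  Lumen: 2 + 0 + 0 = 2
  Delta: 1 + 2 + 2 = 5
  Apollo: 0 + 1 + 1 = 2
Delta has the highest total.

Delta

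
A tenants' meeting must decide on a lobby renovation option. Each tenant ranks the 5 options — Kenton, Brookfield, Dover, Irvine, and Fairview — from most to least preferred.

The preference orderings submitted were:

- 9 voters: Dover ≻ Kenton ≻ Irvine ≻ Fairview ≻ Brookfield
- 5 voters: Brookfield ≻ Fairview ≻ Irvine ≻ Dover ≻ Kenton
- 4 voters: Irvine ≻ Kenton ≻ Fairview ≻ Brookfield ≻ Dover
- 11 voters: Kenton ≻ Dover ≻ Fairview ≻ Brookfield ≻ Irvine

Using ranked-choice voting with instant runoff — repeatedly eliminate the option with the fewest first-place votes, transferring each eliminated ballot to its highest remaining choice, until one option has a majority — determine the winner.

Round 1: Kenton 11, Dover 9, Brookfield 5, Irvine 4, Fairview 0. Fairview has the fewest and is eliminated.
Round 2: Kenton 11, Dover 9, Brookfield 5, Irvine 4. Irvine has the fewest and is eliminated.
Round 3: Kenton 15, Dover 9, Brookfield 5. Kenton has a majority.

Kenton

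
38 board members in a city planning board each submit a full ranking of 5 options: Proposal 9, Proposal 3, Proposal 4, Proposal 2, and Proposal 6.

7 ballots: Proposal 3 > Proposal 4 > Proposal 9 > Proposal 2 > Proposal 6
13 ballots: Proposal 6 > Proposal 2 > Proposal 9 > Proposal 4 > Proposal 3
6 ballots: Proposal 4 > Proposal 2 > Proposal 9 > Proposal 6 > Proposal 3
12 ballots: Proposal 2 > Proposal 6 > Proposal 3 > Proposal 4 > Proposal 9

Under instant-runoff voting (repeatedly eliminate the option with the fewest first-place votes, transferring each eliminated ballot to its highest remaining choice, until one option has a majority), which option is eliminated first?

Proposal 9

Round 1: Proposal 6 13, Proposal 2 12, Proposal 3 7, Proposal 4 6, Proposal 9 0. Proposal 9 has the fewest and is eliminated.
Round 2: Proposal 6 13, Proposal 2 12, Proposal 3 7, Proposal 4 6. Proposal 4 has the fewest and is eliminated.
Round 3: Proposal 2 18, Proposal 6 13, Proposal 3 7. Proposal 3 has the fewest and is eliminated.
Round 4: Proposal 2 25, Proposal 6 13. Proposal 2 has a majority.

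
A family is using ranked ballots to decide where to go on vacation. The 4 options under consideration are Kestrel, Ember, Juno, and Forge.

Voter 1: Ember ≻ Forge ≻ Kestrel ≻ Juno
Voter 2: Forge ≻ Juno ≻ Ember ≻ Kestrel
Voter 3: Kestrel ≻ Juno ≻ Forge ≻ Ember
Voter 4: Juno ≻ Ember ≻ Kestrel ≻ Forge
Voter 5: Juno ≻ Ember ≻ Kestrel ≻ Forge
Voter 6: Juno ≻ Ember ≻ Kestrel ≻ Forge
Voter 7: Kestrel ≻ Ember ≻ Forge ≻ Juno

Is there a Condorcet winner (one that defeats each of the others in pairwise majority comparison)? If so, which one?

Head-to-head results (7 voters total):
Kestrel vs Ember: Ember wins 5–2.
Kestrel vs Juno: Juno wins 4–3.
Kestrel vs Forge: Kestrel wins 5–2.
Ember vs Juno: Juno wins 5–2.
Ember vs Forge: Ember wins 5–2.
Juno vs Forge: Juno wins 4–3.
Juno beats each rival — Kestrel (4–3), Ember (5–2), Forge (4–3) — so Juno is the Condorcet winner.

Juno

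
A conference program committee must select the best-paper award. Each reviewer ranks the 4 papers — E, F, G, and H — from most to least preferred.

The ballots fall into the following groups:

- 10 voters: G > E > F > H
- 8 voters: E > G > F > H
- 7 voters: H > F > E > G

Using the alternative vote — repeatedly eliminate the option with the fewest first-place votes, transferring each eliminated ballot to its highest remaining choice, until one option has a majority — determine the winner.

Round 1: G 10, E 8, H 7, F 0. F has the fewest and is eliminated.
Round 2: G 10, E 8, H 7. H has the fewest and is eliminated.
Round 3: E 15, G 10. E has a majority.

E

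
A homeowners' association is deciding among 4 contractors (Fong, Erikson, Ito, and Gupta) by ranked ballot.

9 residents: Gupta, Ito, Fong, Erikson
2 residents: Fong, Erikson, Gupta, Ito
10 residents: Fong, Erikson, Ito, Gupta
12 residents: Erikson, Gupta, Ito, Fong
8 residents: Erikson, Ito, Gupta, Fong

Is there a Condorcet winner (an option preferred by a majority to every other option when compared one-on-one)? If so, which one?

None — there is no Condorcet winner

Head-to-head results (41 voters total):
Fong vs Erikson: Fong wins 21–20.
Fong vs Ito: Ito wins 29–12.
Fong vs Gupta: Gupta wins 29–12.
Erikson vs Ito: Erikson wins 32–9.
Erikson vs Gupta: Erikson wins 32–9.
Ito vs Gupta: Gupta wins 23–18.
No candidate beats all others: Fong beats Erikson beats Ito beats Fong, a majority cycle.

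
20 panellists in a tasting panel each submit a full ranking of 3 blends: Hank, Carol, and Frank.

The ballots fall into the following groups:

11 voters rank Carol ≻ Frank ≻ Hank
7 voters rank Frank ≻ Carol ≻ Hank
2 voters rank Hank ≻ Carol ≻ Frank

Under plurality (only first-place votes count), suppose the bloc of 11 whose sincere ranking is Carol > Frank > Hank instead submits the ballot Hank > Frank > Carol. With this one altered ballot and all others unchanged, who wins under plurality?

First-place totals with the altered ballot: Hank 13, Carol 0, Frank 7.
The switch changes the winner from Carol to Hank.

Hank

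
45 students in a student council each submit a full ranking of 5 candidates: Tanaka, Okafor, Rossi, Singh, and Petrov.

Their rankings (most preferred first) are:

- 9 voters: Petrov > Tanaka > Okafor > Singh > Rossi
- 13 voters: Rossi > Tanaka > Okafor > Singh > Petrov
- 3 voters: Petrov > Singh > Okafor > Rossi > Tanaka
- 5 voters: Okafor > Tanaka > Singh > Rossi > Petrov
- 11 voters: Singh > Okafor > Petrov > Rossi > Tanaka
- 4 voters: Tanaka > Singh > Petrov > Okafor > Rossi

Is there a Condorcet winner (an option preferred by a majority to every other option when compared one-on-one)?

Head-to-head results (45 voters total):
Tanaka vs Okafor: Tanaka wins 26–19.
Tanaka vs Rossi: Rossi wins 27–18.
Tanaka vs Singh: Tanaka wins 31–14.
Tanaka vs Petrov: Petrov wins 23–22.
Okafor vs Rossi: Okafor wins 32–13.
Okafor vs Singh: Okafor wins 27–18.
Okafor vs Petrov: Okafor wins 29–16.
Rossi vs Singh: Singh wins 32–13.
Rossi vs Petrov: Petrov wins 27–18.
Singh vs Petrov: Singh wins 33–12.
No candidate beats all others: Tanaka beats Okafor beats Rossi beats Tanaka, a majority cycle.

No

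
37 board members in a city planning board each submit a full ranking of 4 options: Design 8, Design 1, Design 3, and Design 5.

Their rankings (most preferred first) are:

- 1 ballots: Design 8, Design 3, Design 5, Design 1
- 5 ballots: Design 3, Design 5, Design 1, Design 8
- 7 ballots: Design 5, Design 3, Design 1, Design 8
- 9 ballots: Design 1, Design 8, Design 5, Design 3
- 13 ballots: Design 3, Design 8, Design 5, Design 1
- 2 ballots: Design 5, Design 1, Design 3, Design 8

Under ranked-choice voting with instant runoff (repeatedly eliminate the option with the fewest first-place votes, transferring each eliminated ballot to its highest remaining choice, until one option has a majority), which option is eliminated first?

Design 8

Round 1: Design 3 18, Design 1 9, Design 5 9, Design 8 1. Design 8 has the fewest and is eliminated.
Round 2: Design 3 19, Design 1 9, Design 5 9. Design 3 has a majority.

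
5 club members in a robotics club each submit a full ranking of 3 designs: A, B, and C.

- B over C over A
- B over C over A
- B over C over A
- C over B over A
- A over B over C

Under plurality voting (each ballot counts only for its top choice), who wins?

First-place vote totals:
  A: 1
  B: 3
  C: 1
B has the most first-place votes.

B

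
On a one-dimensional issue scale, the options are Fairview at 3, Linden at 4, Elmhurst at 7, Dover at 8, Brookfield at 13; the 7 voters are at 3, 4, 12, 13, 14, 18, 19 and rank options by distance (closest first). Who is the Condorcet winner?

With single-peaked preferences on a line, the Condorcet winner is the candidate closest to the median voter.
The median voter (position 13) is closest to Brookfield at 13.
Check: Brookfield vs Fairview — voters closer to Brookfield: 5 of 7.

Brookfield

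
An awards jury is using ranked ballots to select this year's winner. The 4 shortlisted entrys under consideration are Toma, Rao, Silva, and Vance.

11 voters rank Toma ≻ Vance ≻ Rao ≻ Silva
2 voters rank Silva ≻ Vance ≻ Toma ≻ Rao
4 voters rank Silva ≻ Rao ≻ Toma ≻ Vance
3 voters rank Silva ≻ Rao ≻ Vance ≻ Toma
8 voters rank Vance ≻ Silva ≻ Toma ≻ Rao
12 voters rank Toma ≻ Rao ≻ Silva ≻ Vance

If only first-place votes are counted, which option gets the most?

Toma

First-place vote totals:
  Toma: 23
  Rao: 0
  Silva: 9
  Vance: 8
Toma has the most first-place votes.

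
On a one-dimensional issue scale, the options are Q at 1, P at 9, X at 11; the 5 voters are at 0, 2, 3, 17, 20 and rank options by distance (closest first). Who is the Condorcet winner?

With single-peaked preferences on a line, the Condorcet winner is the candidate closest to the median voter.
The median voter (position 3) is closest to Q at 1.
Check: Q vs X — voters closer to Q: 3 of 5.

Q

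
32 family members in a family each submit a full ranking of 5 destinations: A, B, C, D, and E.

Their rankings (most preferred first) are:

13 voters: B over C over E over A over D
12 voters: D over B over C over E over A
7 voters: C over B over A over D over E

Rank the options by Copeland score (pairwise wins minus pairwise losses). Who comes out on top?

B

Pairwise results:
  A vs B: B wins 32–0.
  A vs C: C wins 32–0.
  A vs D: A wins 20–12.
  A vs E: E wins 25–7.
  B vs C: B wins 25–7.
  B vs D: B wins 20–12.
  B vs E: B wins 32–0.
  C vs D: C wins 20–12.
  C vs E: C wins 32–0.
  D vs E: D wins 19–13.
Copeland scores (wins − losses):
  A: 1 − 3 = -2
  B: 4 − 0 = 4
  C: 3 − 1 = 2
  D: 1 − 3 = -2
  E: 1 − 3 = -2
B has the best Copeland score.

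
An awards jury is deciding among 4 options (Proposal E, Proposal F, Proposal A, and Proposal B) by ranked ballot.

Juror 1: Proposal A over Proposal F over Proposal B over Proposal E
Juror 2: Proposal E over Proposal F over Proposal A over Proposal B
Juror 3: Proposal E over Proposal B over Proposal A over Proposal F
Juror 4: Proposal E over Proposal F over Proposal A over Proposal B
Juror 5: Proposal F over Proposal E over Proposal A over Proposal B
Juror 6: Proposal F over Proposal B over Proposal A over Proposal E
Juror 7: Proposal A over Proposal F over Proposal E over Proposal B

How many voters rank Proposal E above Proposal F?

Ballots ranking Proposal E above Proposal F: 3.
Ballots ranking Proposal F above Proposal E: 4.
So 3 of 7 voters prefer Proposal E to Proposal F.

3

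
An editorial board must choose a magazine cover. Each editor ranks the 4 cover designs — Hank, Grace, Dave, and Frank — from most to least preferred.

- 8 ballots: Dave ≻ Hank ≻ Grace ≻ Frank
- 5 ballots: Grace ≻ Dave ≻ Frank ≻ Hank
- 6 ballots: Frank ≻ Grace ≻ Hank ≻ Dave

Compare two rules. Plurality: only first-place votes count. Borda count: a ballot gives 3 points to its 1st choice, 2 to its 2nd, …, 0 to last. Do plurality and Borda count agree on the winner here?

No

Plurality first-place counts: Hank 0, Grace 5, Dave 8, Frank 6 → Dave.
Borda totals: Hank 22, Grace 35, Dave 34, Frank 23 → Grace.
The two rules disagree: plurality picks Dave, Borda picks Grace.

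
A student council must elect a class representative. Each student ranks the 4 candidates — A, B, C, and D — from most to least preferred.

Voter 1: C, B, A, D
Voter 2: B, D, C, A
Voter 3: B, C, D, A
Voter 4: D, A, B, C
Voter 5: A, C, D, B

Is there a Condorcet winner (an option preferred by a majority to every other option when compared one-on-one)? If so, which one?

B

Head-to-head results (5 voters total):
A vs B: B wins 3–2.
A vs C: C wins 3–2.
A vs D: D wins 3–2.
B vs C: B wins 3–2.
B vs D: B wins 3–2.
C vs D: C wins 3–2.
B beats each rival — A (3–2), C (3–2), D (3–2) — so B is the Condorcet winner.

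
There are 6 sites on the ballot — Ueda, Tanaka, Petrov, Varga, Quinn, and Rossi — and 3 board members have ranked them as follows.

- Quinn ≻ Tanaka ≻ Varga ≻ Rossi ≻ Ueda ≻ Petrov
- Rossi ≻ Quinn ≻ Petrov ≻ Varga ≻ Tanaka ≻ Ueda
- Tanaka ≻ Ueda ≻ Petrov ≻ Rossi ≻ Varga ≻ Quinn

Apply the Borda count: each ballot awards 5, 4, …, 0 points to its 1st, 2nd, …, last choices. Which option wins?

Tanaka

Borda scores:
  Ueda: 1 + 0 + 4 = 5
  Tanaka: 4 + 1 + 5 = 10
  Petrov: 0 + 3 + 3 = 6
  Varga: 3 + 2 + 1 = 6
  Quinn: 5 + 4 + 0 = 9
  Rossi: 2 + 5 + 2 = 9
Tanaka has the highest total.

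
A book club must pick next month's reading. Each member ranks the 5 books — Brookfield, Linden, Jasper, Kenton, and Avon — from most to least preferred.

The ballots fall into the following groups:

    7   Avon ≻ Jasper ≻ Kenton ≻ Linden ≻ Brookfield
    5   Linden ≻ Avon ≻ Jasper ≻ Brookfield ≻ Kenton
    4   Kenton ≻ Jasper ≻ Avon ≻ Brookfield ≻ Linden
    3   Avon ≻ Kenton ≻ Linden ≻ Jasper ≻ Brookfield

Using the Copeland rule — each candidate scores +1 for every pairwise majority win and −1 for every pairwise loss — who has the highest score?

Pairwise results:
  Brookfield vs Linden: Linden wins 15–4.
  Brookfield vs Jasper: Jasper wins 19–0.
  Brookfield vs Kenton: Kenton wins 14–5.
  Brookfield vs Avon: Avon wins 19–0.
  Linden vs Jasper: Jasper wins 11–8.
  Linden vs Kenton: Kenton wins 14–5.
  Linden vs Avon: Avon wins 14–5.
  Jasper vs Kenton: Jasper wins 12–7.
  Jasper vs Avon: Avon wins 15–4.
  Kenton vs Avon: Avon wins 15–4.
Copeland scores (wins − losses):
  Brookfield: 0 − 4 = -4
  Linden: 1 − 3 = -2
  Jasper: 3 − 1 = 2
  Kenton: 2 − 2 = 0
  Avon: 4 − 0 = 4
Avon has the best Copeland score.

Avon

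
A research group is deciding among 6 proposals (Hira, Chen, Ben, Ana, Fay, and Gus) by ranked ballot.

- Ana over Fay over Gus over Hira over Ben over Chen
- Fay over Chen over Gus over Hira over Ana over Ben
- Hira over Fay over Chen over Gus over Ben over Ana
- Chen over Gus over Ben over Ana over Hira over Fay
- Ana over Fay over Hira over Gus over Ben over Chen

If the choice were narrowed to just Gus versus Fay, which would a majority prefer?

Ballots ranking Gus above Fay: 1.
Ballots ranking Fay above Gus: 4.
Fay wins the head-to-head, 4–1.

Fay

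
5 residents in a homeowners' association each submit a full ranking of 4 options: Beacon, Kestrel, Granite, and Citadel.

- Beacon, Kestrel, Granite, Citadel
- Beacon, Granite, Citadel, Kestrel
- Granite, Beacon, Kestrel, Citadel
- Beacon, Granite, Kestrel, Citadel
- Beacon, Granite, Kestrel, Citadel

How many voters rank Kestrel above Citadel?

4

Ballots ranking Kestrel above Citadel: 4.
Ballots ranking Citadel above Kestrel: 1.
So 4 of 5 voters prefer Kestrel to Citadel.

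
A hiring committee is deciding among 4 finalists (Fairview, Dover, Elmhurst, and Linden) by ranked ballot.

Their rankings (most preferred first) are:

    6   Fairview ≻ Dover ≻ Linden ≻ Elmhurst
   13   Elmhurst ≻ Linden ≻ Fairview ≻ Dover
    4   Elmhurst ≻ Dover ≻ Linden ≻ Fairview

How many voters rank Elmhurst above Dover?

17

Ballots ranking Elmhurst above Dover: 13+4 = 17.
Ballots ranking Dover above Elmhurst: 6.
So 17 of 23 voters prefer Elmhurst to Dover.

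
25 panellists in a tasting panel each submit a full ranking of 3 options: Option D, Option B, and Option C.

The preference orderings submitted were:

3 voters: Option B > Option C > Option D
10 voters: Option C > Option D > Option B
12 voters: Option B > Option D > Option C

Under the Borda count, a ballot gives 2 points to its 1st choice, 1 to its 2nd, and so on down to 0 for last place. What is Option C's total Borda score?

23

Borda scores:
  Option D: 3·0 + 10·1 + 12·1 = 22
  Option B: 3·2 + 10·0 + 12·2 = 30
  Option C: 3·1 + 10·2 + 12·0 = 23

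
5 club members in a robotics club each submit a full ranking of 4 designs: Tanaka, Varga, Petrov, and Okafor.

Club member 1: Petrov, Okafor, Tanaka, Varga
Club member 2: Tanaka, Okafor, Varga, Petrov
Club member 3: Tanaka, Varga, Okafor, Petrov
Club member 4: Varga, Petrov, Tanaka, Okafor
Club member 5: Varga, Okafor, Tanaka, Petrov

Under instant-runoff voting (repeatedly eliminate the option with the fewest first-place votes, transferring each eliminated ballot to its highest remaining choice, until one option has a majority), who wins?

Tanaka

Round 1: Tanaka 2, Varga 2, Petrov 1, Okafor 0. Okafor has the fewest and is eliminated.
Round 2: Tanaka 2, Varga 2, Petrov 1. Petrov has the fewest and is eliminated.
Round 3: Tanaka 3, Varga 2. Tanaka has a majority.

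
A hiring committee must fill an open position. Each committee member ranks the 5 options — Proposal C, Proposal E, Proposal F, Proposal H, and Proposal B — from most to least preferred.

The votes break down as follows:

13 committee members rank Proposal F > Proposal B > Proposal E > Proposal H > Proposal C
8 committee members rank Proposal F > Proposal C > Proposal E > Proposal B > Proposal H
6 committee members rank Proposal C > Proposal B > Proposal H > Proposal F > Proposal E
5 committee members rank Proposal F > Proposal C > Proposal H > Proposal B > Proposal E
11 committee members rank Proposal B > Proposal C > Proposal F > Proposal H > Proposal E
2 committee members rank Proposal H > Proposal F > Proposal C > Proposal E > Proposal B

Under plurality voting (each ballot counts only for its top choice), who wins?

Proposal F

First-place vote totals:
  Proposal C: 6
  Proposal E: 0
  Proposal F: 26
  Proposal H: 2
  Proposal B: 11
Proposal F has the most first-place votes.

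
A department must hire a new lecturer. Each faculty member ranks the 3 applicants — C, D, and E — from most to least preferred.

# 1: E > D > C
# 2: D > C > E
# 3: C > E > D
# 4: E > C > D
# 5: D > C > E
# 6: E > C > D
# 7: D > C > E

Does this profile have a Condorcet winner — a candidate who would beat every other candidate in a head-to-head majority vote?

No

Head-to-head results (7 voters total):
C vs D: D wins 4–3.
C vs E: C wins 4–3.
D vs E: E wins 4–3.
No candidate beats all others: C beats E beats D beats C, a majority cycle.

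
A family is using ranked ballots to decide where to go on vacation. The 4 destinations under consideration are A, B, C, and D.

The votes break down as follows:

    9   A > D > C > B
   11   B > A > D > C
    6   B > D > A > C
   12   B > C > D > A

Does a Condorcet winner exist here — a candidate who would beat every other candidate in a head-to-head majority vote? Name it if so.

B

Head-to-head results (38 voters total):
A vs B: B wins 29–9.
A vs C: A wins 26–12.
A vs D: A wins 20–18.
B vs C: B wins 29–9.
B vs D: B wins 29–9.
C vs D: D wins 26–12.
B beats each rival — A (29–9), C (29–9), D (29–9) — so B is the Condorcet winner.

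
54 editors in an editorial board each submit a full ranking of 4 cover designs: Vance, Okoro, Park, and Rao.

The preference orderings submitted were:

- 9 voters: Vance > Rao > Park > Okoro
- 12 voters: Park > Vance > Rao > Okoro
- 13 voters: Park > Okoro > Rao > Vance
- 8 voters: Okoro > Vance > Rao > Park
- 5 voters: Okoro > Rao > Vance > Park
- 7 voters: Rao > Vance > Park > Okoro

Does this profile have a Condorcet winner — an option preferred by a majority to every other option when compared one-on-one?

Yes

Head-to-head results (54 voters total):
Vance vs Okoro: Vance wins 28–26.
Vance vs Park: Vance wins 29–25.
Vance vs Rao: Vance wins 29–25.
Okoro vs Park: Park wins 41–13.
Okoro vs Rao: Rao wins 28–26.
Park vs Rao: Rao wins 29–25.
Vance beats each rival — Okoro (28–26), Park (29–25), Rao (29–25) — so Vance is the Condorcet winner.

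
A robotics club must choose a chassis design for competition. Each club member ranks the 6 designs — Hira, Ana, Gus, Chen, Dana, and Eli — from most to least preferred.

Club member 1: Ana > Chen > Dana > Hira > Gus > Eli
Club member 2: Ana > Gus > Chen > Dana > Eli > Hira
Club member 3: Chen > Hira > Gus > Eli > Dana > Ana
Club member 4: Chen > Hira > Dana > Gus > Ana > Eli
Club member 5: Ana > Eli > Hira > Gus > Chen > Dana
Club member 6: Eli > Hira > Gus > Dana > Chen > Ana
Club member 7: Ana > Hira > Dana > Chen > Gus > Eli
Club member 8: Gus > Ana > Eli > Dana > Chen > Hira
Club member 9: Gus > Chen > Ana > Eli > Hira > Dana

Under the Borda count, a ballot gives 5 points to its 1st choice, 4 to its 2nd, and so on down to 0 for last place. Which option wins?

Borda scores:
  Hira: 2 + 0 + 4 + 4 + 3 + 4 + 4 + 0 + 1 = 22
  Ana: 5 + 5 + 0 + 1 + 5 + 0 + 5 + 4 + 3 = 28
  Gus: 1 + 4 + 3 + 2 + 2 + 3 + 1 + 5 + 5 = 26
  Chen: 4 + 3 + 5 + 5 + 1 + 1 + 2 + 1 + 4 = 26
  Dana: 3 + 2 + 1 + 3 + 0 + 2 + 3 + 2 + 0 = 16
  Eli: 0 + 1 + 2 + 0 + 4 + 5 + 0 + 3 + 2 = 17
Ana has the highest total.

Ana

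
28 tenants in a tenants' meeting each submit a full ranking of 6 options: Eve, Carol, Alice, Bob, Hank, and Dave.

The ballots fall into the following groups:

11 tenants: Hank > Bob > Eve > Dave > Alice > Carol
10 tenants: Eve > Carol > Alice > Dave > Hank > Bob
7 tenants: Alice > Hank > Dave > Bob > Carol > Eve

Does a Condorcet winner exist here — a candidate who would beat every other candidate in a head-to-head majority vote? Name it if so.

None — there is no Condorcet winner

Head-to-head results (28 voters total):
Eve vs Carol: Eve wins 21–7.
Eve vs Alice: Eve wins 21–7.
Eve vs Bob: Bob wins 18–10.
Eve vs Hank: Hank wins 18–10.
Eve vs Dave: Eve wins 21–7.
Carol vs Alice: Alice wins 18–10.
Carol vs Bob: Bob wins 18–10.
Carol vs Hank: Hank wins 18–10.
Carol vs Dave: Dave wins 18–10.
Alice vs Bob: Alice wins 17–11.
Alice vs Hank: Alice wins 17–11.
Alice vs Dave: Alice wins 17–11.
Bob vs Hank: Hank wins 28–0.
Bob vs Dave: Dave wins 17–11.
Hank vs Dave: Hank wins 18–10.
No candidate beats all others: Eve beats Alice beats Bob beats Eve, a majority cycle.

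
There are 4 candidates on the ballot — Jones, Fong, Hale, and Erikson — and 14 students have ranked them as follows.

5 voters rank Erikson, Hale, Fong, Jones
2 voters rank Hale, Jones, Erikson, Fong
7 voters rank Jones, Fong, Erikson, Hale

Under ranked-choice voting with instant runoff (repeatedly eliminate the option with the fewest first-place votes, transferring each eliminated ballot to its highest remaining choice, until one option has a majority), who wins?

Round 1: Jones 7, Erikson 5, Hale 2, Fong 0. Fong has the fewest and is eliminated.
Round 2: Jones 7, Erikson 5, Hale 2. Hale has the fewest and is eliminated.
Round 3: Jones 9, Erikson 5. Jones has a majority.

Jones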